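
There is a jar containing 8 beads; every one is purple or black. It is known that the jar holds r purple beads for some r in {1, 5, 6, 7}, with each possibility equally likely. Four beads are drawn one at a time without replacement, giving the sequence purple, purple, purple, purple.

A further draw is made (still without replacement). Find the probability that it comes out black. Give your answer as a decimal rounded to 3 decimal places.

0.364

For each hypothesis, P(data | H) works out to: P(data | r = 1) = (1/8)(0/7) = 0; P(data | r = 5) = (5/8)(4/7)(3/6)(2/5) = 1/14; P(data | r = 6) = (6/8)(5/7)(4/6)(3/5) = 3/14; P(data | r = 7) = (7/8)(6/7)(5/6)(4/5) = 1/2.
Multiplying each by its prior: 1/4 · 0 = 0, 1/4 · 1/14 = 1/56, 1/4 · 3/14 = 3/56, 1/4 · 1/2 = 1/8; summing to 11/56.
Normalising, the posterior is P(r = 1 | data) = 0, P(r = 5 | data) = 1/11, P(r = 6 | data) = 3/11, P(r = 7 | data) = 7/11.
The predictive probability is P(black next | data) = (3/4)(1/11) + (1/2)(3/11) + (1/4)(7/11) = 4/11.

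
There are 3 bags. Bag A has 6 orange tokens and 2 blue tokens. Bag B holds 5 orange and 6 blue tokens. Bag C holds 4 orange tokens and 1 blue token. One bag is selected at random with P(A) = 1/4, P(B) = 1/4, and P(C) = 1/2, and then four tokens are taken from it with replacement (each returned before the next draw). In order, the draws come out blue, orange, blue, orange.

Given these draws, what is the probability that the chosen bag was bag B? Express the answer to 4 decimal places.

For each hypothesis, P(data | H) works out to: P(data | bag A) = (2/8)(6/8)(2/8)(6/8) = 0.035156; P(data | bag B) = (6/11)(5/11)(6/11)(5/11) = 0.061471; P(data | bag C) = (1/5)(4/5)(1/5)(4/5) = 0.0256.
Multiplying each by its prior: 1/4 · 0.035156 = 0.0087891, 1/4 · 0.061471 = 0.015368, 1/2 · 0.0256 = 0.0128; with total 0.036957.
So P(bag B | data) = (0.015368) / (0.036957) = 0.41583.

0.4158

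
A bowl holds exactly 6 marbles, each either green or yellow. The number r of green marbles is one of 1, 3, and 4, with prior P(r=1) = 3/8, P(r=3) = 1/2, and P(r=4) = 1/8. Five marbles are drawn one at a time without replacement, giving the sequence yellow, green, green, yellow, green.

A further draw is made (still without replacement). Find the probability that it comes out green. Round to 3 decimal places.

The likelihood of the observed sequence under each hypothesis: P(data | r = 1) = (5/6)(1/5)(0/4) = 0; P(data | r = 3) = (3/6)(3/5)(2/4)(2/3)(1/2) = 1/20; P(data | r = 4) = (2/6)(4/5)(3/4)(1/3)(2/2) = 1/15.
Weighting by the prior gives 3/8 · 0 = 0, 1/2 · 1/20 = 1/40, 1/8 · 1/15 = 1/120; with total 1/30.
Dividing through by the total gives posterior P(r = 1 | data) = 0, P(r = 3 | data) = 3/4, P(r = 4 | data) = 1/4.
The predictive probability is P(green next | data) = (0)(3/4) + (1)(1/4) = 1/4.

0.250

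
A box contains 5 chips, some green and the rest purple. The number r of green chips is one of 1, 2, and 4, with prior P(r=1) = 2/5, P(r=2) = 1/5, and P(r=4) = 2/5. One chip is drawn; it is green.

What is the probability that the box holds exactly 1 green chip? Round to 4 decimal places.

0.1667

For each hypothesis, P(data | H) works out to: P(data | r = 1) = (1/5) = 1/5; P(data | r = 2) = (2/5) = 2/5; P(data | r = 4) = (4/5) = 4/5.
The prior-weighted likelihoods are 2/5 · 1/5 = 2/25, 1/5 · 2/5 = 2/25, 2/5 · 4/5 = 8/25; these sum to 12/25.
So P(r = 1 | data) = (2/25) / (12/25) = 1/6.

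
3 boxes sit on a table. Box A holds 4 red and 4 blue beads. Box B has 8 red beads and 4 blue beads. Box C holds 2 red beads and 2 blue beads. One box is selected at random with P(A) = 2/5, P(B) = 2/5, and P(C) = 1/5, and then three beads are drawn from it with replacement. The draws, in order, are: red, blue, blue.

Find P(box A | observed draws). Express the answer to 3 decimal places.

The likelihood of the observed sequence under each hypothesis: P(data | box A) = (4/8)(4/8)(4/8) = 0.125; P(data | box B) = (8/12)(4/12)(4/12) = 0.074074; P(data | box C) = (2/4)(2/4)(2/4) = 0.125.
Weighting by the prior gives 2/5 · 0.125 = 0.05, 2/5 · 0.074074 = 0.02963, 1/5 · 0.125 = 0.025; these sum to 0.10463.
By Bayes' rule, P(box A | data) = (0.05) / (0.10463) = 0.47788.

0.478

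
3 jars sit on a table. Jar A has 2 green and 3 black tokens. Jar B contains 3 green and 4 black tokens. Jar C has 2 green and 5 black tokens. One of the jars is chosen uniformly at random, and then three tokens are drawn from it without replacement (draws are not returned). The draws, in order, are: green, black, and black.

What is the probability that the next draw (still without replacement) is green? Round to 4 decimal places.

The likelihood of the observed sequence under each hypothesis: P(data | jar A) = (2/5)(3/4)(2/3) = 1/5; P(data | jar B) = (3/7)(4/6)(3/5) = 6/35; P(data | jar C) = (2/7)(5/6)(4/5) = 4/21.
Weighting by the prior gives 1/3 · 1/5 = 1/15, 1/3 · 6/35 = 2/35, 1/3 · 4/21 = 4/63; summing to 59/315.
Dividing through by the total gives posterior P(jar A | data) = 21/59, P(jar B | data) = 18/59, P(jar C | data) = 20/59.
The predictive probability is P(green next | data) = (1/2)(21/59) + (1/2)(18/59) + (1/4)(20/59) = 49/118.

0.4153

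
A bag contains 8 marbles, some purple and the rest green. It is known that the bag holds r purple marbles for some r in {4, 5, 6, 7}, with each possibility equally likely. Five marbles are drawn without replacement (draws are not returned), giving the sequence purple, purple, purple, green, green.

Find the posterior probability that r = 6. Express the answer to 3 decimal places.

The likelihood of the observed sequence under each hypothesis: P(data | r = 4) = (4/8)(3/7)(2/6)(4/5)(3/4) = 0.042857; P(data | r = 5) = (5/8)(4/7)(3/6)(3/5)(2/4) = 0.053571; P(data | r = 6) = (6/8)(5/7)(4/6)(2/5)(1/4) = 0.035714; P(data | r = 7) = (7/8)(6/7)(5/6)(1/5)(0/4) = 0.
Multiplying each by its prior: 1/4 · 0.042857 = 0.010714, 1/4 · 0.053571 = 0.013393, 1/4 · 0.035714 = 0.0089286, 1/4 · 0 = 0; summing to 0.033036.
Hence P(r = 6 | data) = (0.0089286) / (0.033036) = 0.27027.

0.270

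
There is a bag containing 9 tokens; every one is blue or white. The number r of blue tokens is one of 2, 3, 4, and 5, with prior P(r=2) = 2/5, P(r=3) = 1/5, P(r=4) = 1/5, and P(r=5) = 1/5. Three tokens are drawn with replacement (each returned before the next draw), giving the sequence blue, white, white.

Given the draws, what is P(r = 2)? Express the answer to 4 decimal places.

0.4050

Compute the likelihood of the observed sequence for each case: P(data | r = 2) = (2/9)(7/9)(7/9) = 0.13443; P(data | r = 3) = (3/9)(6/9)(6/9) = 0.14815; P(data | r = 4) = (4/9)(5/9)(5/9) = 0.13717; P(data | r = 5) = (5/9)(4/9)(4/9) = 0.10974.
Multiplying each by its prior: 2/5 · 0.13443 = 0.053772, 1/5 · 0.14815 = 0.02963, 1/5 · 0.13717 = 0.027435, 1/5 · 0.10974 = 0.021948; summing to 0.13278.
So P(r = 2 | data) = (0.053772) / (0.13278) = 0.40496.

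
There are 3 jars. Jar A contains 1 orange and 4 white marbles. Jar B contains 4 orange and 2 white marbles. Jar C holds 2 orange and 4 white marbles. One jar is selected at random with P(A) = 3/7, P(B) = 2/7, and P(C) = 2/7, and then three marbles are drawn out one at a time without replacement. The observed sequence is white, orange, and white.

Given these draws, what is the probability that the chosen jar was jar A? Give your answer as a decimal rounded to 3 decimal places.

0.529

Compute the likelihood of the observed sequence for each case: P(data | jar A) = (4/5)(1/4)(3/3) = 1/5; P(data | jar B) = (2/6)(4/5)(1/4) = 1/15; P(data | jar C) = (4/6)(2/5)(3/4) = 1/5.
Weighting by the prior gives 3/7 · 1/5 = 3/35, 2/7 · 1/15 = 2/105, 2/7 · 1/5 = 2/35; summing to 17/105.
By Bayes' rule, P(jar A | data) = (3/35) / (17/105) = 9/17.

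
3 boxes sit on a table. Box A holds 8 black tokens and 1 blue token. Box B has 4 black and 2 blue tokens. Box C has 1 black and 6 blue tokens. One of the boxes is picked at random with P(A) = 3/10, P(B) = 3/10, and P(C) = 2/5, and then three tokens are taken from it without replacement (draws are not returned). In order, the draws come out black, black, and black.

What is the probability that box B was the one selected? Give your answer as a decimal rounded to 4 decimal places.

0.2308

Under each hypothesis, the probability of the observed sequence is: P(data | box A) = (8/9)(7/8)(6/7) = 2/3; P(data | box B) = (4/6)(3/5)(2/4) = 1/5; P(data | box C) = (1/7)(0/6) = 0.
Weighting by the prior gives 3/10 · 2/3 = 1/5, 3/10 · 1/5 = 3/50, 2/5 · 0 = 0; summing to 13/50.
By Bayes' rule, P(box B | data) = (3/50) / (13/50) = 3/13.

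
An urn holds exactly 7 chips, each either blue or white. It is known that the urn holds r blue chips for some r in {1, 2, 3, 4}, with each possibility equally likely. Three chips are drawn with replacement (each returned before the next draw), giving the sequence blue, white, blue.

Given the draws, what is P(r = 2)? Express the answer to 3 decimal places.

0.182

Under each hypothesis, the probability of the observed sequence is: P(data | r = 1) = (1/7)(6/7)(1/7) = 6/343; P(data | r = 2) = (2/7)(5/7)(2/7) = 20/343; P(data | r = 3) = (3/7)(4/7)(3/7) = 36/343; P(data | r = 4) = (4/7)(3/7)(4/7) = 48/343.
Weighting by the prior gives 1/4 · 6/343 = 3/686, 1/4 · 20/343 = 5/343, 1/4 · 36/343 = 9/343, 1/4 · 48/343 = 12/343; with total 55/686.
Hence P(r = 2 | data) = (5/343) / (55/686) = 2/11.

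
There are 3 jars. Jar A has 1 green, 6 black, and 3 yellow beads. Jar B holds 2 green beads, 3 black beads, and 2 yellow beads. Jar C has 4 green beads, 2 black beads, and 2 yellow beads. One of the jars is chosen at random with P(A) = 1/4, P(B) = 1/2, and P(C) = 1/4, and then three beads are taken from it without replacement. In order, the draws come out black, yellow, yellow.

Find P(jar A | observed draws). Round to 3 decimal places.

0.420

The likelihood of the observed sequence under each hypothesis: P(data | jar A) = (6/10)(3/9)(2/8) = 1/20; P(data | jar B) = (3/7)(2/6)(1/5) = 1/35; P(data | jar C) = (2/8)(2/7)(1/6) = 1/84.
Weighting by the prior gives 1/4 · 1/20 = 1/80, 1/2 · 1/35 = 1/70, 1/4 · 1/84 = 1/336; summing to 5/168.
Hence P(jar A | data) = (1/80) / (5/168) = 21/50.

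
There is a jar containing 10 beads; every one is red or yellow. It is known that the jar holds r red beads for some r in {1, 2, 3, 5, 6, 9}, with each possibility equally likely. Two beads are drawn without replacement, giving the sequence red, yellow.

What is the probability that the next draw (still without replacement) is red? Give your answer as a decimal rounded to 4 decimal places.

The likelihood of the observed sequence under each hypothesis: P(data | r = 1) = (1/10)(9/9) = 1/10; P(data | r = 2) = (2/10)(8/9) = 8/45; P(data | r = 3) = (3/10)(7/9) = 7/30; P(data | r = 5) = (5/10)(5/9) = 5/18; P(data | r = 6) = (6/10)(4/9) = 4/15; P(data | r = 9) = (9/10)(1/9) = 1/10.
Multiplying each by its prior: 1/6 · 1/10 = 1/60, 1/6 · 8/45 = 4/135, 1/6 · 7/30 = 7/180, 1/6 · 5/18 = 5/108, 1/6 · 4/15 = 2/45, 1/6 · 1/10 = 1/60; these sum to 26/135.
Normalising, the posterior is P(r = 1 | data) = 9/104, P(r = 2 | data) = 2/13, P(r = 3 | data) = 21/104, P(r = 5 | data) = 25/104, P(r = 6 | data) = 3/13, P(r = 9 | data) = 9/104.
So P(red next | data) = Σ P(red next | H) P(H | data) = (0)(9/104) + (1/8)(2/13) + (1/4)(21/104) + (1/2)(25/104) + (5/8)(3/13) + (1)(9/104) = 175/416.

0.4207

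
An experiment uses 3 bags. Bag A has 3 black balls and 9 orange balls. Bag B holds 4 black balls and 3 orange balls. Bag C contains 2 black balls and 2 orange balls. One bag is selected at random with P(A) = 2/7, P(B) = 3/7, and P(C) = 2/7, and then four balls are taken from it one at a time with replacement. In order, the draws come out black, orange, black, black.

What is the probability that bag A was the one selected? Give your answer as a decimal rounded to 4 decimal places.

For each hypothesis, P(data | H) works out to: P(data | bag A) = (3/12)(9/12)(3/12)(3/12) = 0.011719; P(data | bag B) = (4/7)(3/7)(4/7)(4/7) = 0.079967; P(data | bag C) = (2/4)(2/4)(2/4)(2/4) = 0.0625.
Multiplying each by its prior: 2/7 · 0.011719 = 0.0033482, 3/7 · 0.079967 = 0.034271, 2/7 · 0.0625 = 0.017857; these sum to 0.055477.
By Bayes' rule, P(bag A | data) = (0.0033482) / (0.055477) = 0.060353.

0.0604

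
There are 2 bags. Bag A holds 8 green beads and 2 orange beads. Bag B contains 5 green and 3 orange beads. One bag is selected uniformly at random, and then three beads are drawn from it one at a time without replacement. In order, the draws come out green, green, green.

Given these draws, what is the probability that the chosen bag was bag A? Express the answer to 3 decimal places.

Under each hypothesis, the probability of the observed sequence is: P(data | bag A) = (8/10)(7/9)(6/8) = 7/15; P(data | bag B) = (5/8)(4/7)(3/6) = 5/28.
Weighting by the prior gives 1/2 · 7/15 = 7/30, 1/2 · 5/28 = 5/56; with total 271/840.
So P(bag A | data) = (7/30) / (271/840) = 196/271.

0.723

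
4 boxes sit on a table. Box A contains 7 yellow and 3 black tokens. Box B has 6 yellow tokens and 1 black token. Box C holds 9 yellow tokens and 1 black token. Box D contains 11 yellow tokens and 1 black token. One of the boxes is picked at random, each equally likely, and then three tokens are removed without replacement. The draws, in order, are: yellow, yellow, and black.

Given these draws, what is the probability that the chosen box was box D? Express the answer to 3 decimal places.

0.166

The likelihood of the observed sequence under each hypothesis: P(data | box A) = (7/10)(6/9)(3/8) = 0.175; P(data | box B) = (6/7)(5/6)(1/5) = 0.14286; P(data | box C) = (9/10)(8/9)(1/8) = 0.1; P(data | box D) = (11/12)(10/11)(1/10) = 0.083333.
Multiplying each by its prior: 1/4 · 0.175 = 0.04375, 1/4 · 0.14286 = 0.035714, 1/4 · 0.1 = 0.025, 1/4 · 0.083333 = 0.020833; summing to 0.1253.
By Bayes' rule, P(box D | data) = (0.020833) / (0.1253) = 0.16627.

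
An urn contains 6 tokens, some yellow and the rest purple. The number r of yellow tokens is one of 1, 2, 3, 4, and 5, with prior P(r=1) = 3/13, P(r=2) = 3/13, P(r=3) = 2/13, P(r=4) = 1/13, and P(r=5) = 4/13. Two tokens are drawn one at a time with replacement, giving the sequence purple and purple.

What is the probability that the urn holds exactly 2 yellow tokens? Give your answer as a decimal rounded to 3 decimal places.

0.322

Under each hypothesis, the probability of the observed sequence is: P(data | r = 1) = (5/6)(5/6) = 25/36; P(data | r = 2) = (4/6)(4/6) = 4/9; P(data | r = 3) = (3/6)(3/6) = 1/4; P(data | r = 4) = (2/6)(2/6) = 1/9; P(data | r = 5) = (1/6)(1/6) = 1/36.
Multiplying each by its prior: 3/13 · 25/36 = 25/156, 3/13 · 4/9 = 4/39, 2/13 · 1/4 = 1/26, 1/13 · 1/9 = 1/117, 4/13 · 1/36 = 1/117; summing to 149/468.
By Bayes' rule, P(r = 2 | data) = (4/39) / (149/468) = 48/149.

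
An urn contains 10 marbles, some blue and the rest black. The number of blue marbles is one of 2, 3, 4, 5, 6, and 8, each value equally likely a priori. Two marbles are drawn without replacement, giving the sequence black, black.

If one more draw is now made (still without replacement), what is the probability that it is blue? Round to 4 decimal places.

0.4213

The likelihood of the observed sequence under each hypothesis: P(data | r = 2) = (8/10)(7/9) = 28/45; P(data | r = 3) = (7/10)(6/9) = 7/15; P(data | r = 4) = (6/10)(5/9) = 1/3; P(data | r = 5) = (5/10)(4/9) = 2/9; P(data | r = 6) = (4/10)(3/9) = 2/15; P(data | r = 8) = (2/10)(1/9) = 1/45.
Multiplying each by its prior: 1/6 · 28/45 = 14/135, 1/6 · 7/15 = 7/90, 1/6 · 1/3 = 1/18, 1/6 · 2/9 = 1/27, 1/6 · 2/15 = 1/45, 1/6 · 1/45 = 1/270; with total 3/10.
The posterior is then P(r = 2 | data) = 28/81, P(r = 3 | data) = 7/27, P(r = 4 | data) = 5/27, P(r = 5 | data) = 10/81, P(r = 6 | data) = 2/27, P(r = 8 | data) = 1/81.
So P(blue next | data) = Σ P(blue next | H) P(H | data) = (1/4)(28/81) + (3/8)(7/27) + (1/2)(5/27) + (5/8)(10/81) + (3/4)(2/27) + (1)(1/81) = 91/216.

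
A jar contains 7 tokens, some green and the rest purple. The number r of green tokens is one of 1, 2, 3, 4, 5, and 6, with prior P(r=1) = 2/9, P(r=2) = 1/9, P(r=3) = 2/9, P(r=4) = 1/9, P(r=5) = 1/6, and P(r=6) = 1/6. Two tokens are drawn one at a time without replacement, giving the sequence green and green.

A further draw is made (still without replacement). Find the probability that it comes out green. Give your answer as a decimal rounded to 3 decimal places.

For each hypothesis, P(data | H) works out to: P(data | r = 1) = (1/7)(0/6) = 0; P(data | r = 2) = (2/7)(1/6) = 1/21; P(data | r = 3) = (3/7)(2/6) = 1/7; P(data | r = 4) = (4/7)(3/6) = 2/7; P(data | r = 5) = (5/7)(4/6) = 10/21; P(data | r = 6) = (6/7)(5/6) = 5/7.
The prior-weighted likelihoods are 2/9 · 0 = 0, 1/9 · 1/21 = 1/189, 2/9 · 1/7 = 2/63, 1/9 · 2/7 = 2/63, 1/6 · 10/21 = 5/63, 1/6 · 5/7 = 5/42; summing to 101/378.
Normalising, the posterior is P(r = 1 | data) = 0, P(r = 2 | data) = 2/101, P(r = 3 | data) = 12/101, P(r = 4 | data) = 12/101, P(r = 5 | data) = 30/101, P(r = 6 | data) = 45/101.
The predictive probability is P(green next | data) = (0)(2/101) + (1/5)(12/101) + (2/5)(12/101) + (3/5)(30/101) + (4/5)(45/101) = 306/505.

0.606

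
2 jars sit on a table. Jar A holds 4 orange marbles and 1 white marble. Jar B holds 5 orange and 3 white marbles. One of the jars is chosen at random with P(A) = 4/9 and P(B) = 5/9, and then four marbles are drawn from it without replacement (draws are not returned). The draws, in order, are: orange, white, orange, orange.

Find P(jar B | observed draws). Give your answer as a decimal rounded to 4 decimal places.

For each hypothesis, P(data | H) works out to: P(data | jar A) = (4/5)(1/4)(3/3)(2/2) = 0.2; P(data | jar B) = (5/8)(3/7)(4/6)(3/5) = 0.10714.
The prior-weighted likelihoods are 4/9 · 0.2 = 0.088889, 5/9 · 0.10714 = 0.059524; summing to 0.14841.
So P(jar B | data) = (0.059524) / (0.14841) = 0.40107.

0.4011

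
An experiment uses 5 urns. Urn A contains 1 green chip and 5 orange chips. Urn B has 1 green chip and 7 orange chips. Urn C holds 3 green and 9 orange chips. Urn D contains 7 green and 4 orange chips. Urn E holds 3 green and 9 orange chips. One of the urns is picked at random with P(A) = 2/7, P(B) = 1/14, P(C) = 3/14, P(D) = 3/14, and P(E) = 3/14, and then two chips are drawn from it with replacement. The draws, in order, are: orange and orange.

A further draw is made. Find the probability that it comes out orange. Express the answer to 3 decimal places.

0.774

For each hypothesis, P(data | H) works out to: P(data | urn A) = (5/6)(5/6) = 0.69444; P(data | urn B) = (7/8)(7/8) = 0.76562; P(data | urn C) = (9/12)(9/12) = 0.5625; P(data | urn D) = (4/11)(4/11) = 0.13223; P(data | urn E) = (9/12)(9/12) = 0.5625.
The prior-weighted likelihoods are 2/7 · 0.69444 = 0.19841, 1/14 · 0.76562 = 0.054688, 3/14 · 0.5625 = 0.12054, 3/14 · 0.13223 = 0.028335, 3/14 · 0.5625 = 0.12054; these sum to 0.52251.
Normalising, the posterior is P(urn A | data) = 0.37973, P(urn B | data) = 0.10466, P(urn C | data) = 0.23069, P(urn D | data) = 0.05423, P(urn E | data) = 0.23069.
The predictive probability is P(orange next | data) = (5/6)(0.37973) + (7/8)(0.10466) + (3/4)(0.23069) + (4/11)(0.05423) + (3/4)(0.23069) = 0.77377.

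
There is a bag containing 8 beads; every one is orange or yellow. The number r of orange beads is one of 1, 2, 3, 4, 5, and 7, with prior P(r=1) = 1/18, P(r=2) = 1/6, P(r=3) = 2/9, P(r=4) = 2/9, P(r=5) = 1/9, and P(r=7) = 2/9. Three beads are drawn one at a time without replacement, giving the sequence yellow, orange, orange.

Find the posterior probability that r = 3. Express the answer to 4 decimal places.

0.1887

The likelihood of the observed sequence under each hypothesis: P(data | r = 1) = (7/8)(1/7)(0/6) = 0; P(data | r = 2) = (6/8)(2/7)(1/6) = 1/28; P(data | r = 3) = (5/8)(3/7)(2/6) = 5/56; P(data | r = 4) = (4/8)(4/7)(3/6) = 1/7; P(data | r = 5) = (3/8)(5/7)(4/6) = 5/28; P(data | r = 7) = (1/8)(7/7)(6/6) = 1/8.
Weighting by the prior gives 1/18 · 0 = 0, 1/6 · 1/28 = 1/168, 2/9 · 5/56 = 5/252, 2/9 · 1/7 = 2/63, 1/9 · 5/28 = 5/252, 2/9 · 1/8 = 1/36; these sum to 53/504.
Hence P(r = 3 | data) = (5/252) / (53/504) = 10/53.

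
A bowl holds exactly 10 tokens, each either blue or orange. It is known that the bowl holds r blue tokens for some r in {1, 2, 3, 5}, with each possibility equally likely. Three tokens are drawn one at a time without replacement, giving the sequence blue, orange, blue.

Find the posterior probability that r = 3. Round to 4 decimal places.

Under each hypothesis, the probability of the observed sequence is: P(data | r = 1) = (1/10)(9/9)(0/8) = 0; P(data | r = 2) = (2/10)(8/9)(1/8) = 0.022222; P(data | r = 3) = (3/10)(7/9)(2/8) = 0.058333; P(data | r = 5) = (5/10)(5/9)(4/8) = 0.13889.
The prior-weighted likelihoods are 1/4 · 0 = 0, 1/4 · 0.022222 = 0.0055556, 1/4 · 0.058333 = 0.014583, 1/4 · 0.13889 = 0.034722; summing to 0.054861.
Hence P(r = 3 | data) = (0.014583) / (0.054861) = 0.26582.

0.2658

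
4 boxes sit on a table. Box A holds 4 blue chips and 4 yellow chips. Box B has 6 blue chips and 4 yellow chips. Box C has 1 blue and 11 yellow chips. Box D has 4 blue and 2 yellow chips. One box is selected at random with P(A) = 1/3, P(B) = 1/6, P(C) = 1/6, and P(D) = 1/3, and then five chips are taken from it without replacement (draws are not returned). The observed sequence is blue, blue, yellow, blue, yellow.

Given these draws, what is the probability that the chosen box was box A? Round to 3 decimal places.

The likelihood of the observed sequence under each hypothesis: P(data | box A) = (4/8)(3/7)(4/6)(2/5)(3/4) = 3/70; P(data | box B) = (6/10)(5/9)(4/8)(4/7)(3/6) = 1/21; P(data | box C) = (1/12)(0/11) = 0; P(data | box D) = (4/6)(3/5)(2/4)(2/3)(1/2) = 1/15.
Weighting by the prior gives 1/3 · 3/70 = 1/70, 1/6 · 1/21 = 1/126, 1/6 · 0 = 0, 1/3 · 1/15 = 1/45; with total 2/45.
Hence P(box A | data) = (1/70) / (2/45) = 9/28.

0.321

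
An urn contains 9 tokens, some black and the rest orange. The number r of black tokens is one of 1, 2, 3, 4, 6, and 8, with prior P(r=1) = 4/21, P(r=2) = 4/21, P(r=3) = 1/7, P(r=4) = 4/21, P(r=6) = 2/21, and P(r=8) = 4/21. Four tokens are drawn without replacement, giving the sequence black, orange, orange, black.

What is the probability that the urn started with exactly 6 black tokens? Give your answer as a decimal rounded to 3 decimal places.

0.164

The likelihood of the observed sequence under each hypothesis: P(data | r = 1) = (1/9)(8/8)(7/7)(0/6) = 0; P(data | r = 2) = (2/9)(7/8)(6/7)(1/6) = 0.027778; P(data | r = 3) = (3/9)(6/8)(5/7)(2/6) = 0.059524; P(data | r = 4) = (4/9)(5/8)(4/7)(3/6) = 0.079365; P(data | r = 6) = (6/9)(3/8)(2/7)(5/6) = 0.059524; P(data | r = 8) = (8/9)(1/8)(0/7) = 0.
The prior-weighted likelihoods are 4/21 · 0 = 0, 4/21 · 0.027778 = 0.005291, 1/7 · 0.059524 = 0.0085034, 4/21 · 0.079365 = 0.015117, 2/21 · 0.059524 = 0.0056689, 4/21 · 0 = 0; these sum to 0.03458.
Hence P(r = 6 | data) = (0.0056689) / (0.03458) = 0.16393.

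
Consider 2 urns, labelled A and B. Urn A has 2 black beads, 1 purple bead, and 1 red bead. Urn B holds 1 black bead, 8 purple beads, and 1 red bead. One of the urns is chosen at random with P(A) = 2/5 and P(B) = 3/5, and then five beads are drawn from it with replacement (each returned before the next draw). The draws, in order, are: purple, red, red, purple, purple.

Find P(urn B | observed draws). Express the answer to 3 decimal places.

Under each hypothesis, the probability of the observed sequence is: P(data | urn A) = (1/4)(1/4)(1/4)(1/4)(1/4) = 0.00097656; P(data | urn B) = (8/10)(1/10)(1/10)(8/10)(8/10) = 0.00512.
Multiplying each by its prior: 2/5 · 0.00097656 = 0.00039063, 3/5 · 0.00512 = 0.003072; summing to 0.0034626.
Therefore the posterior P(urn B | data) = (0.003072) / (0.0034626) = 0.88719.

0.887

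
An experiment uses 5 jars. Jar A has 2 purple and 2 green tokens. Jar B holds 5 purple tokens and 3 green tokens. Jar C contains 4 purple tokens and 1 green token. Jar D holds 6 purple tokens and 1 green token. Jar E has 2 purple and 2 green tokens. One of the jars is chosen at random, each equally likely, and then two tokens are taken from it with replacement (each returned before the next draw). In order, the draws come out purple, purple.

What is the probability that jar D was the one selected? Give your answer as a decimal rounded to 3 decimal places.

0.324

For each hypothesis, P(data | H) works out to: P(data | jar A) = (2/4)(2/4) = 0.25; P(data | jar B) = (5/8)(5/8) = 0.39062; P(data | jar C) = (4/5)(4/5) = 0.64; P(data | jar D) = (6/7)(6/7) = 0.73469; P(data | jar E) = (2/4)(2/4) = 0.25.
The prior-weighted likelihoods are 1/5 · 0.25 = 0.05, 1/5 · 0.39062 = 0.078125, 1/5 · 0.64 = 0.128, 1/5 · 0.73469 = 0.14694, 1/5 · 0.25 = 0.05; with total 0.45306.
By Bayes' rule, P(jar D | data) = (0.14694) / (0.45306) = 0.32432.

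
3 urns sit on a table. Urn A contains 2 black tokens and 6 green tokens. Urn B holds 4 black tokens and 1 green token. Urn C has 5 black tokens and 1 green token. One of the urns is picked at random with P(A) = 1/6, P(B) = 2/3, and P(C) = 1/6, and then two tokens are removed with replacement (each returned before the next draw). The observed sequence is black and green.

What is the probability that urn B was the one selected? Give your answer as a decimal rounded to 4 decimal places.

0.6623

Compute the likelihood of the observed sequence for each case: P(data | urn A) = (2/8)(6/8) = 0.1875; P(data | urn B) = (4/5)(1/5) = 0.16; P(data | urn C) = (5/6)(1/6) = 0.13889.
The prior-weighted likelihoods are 1/6 · 0.1875 = 0.03125, 2/3 · 0.16 = 0.10667, 1/6 · 0.13889 = 0.023148; summing to 0.16106.
Hence P(urn B | data) = (0.10667) / (0.16106) = 0.66226.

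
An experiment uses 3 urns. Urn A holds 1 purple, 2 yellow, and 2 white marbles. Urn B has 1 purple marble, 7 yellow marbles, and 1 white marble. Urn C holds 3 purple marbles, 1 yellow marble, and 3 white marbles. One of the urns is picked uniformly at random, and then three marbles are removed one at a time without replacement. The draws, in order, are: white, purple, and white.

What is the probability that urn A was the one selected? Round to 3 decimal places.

0.280

Compute the likelihood of the observed sequence for each case: P(data | urn A) = (2/5)(1/4)(1/3) = 1/30; P(data | urn B) = (1/9)(1/8)(0/7) = 0; P(data | urn C) = (3/7)(3/6)(2/5) = 3/35.
The prior-weighted likelihoods are 1/3 · 1/30 = 1/90, 1/3 · 0 = 0, 1/3 · 3/35 = 1/35; with total 5/126.
By Bayes' rule, P(urn A | data) = (1/90) / (5/126) = 7/25.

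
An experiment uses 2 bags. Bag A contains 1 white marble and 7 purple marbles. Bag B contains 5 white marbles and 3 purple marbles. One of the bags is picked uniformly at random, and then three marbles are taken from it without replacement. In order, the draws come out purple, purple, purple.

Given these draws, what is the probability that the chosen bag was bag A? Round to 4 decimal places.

0.9722

The likelihood of the observed sequence under each hypothesis: P(data | bag A) = (7/8)(6/7)(5/6) = 5/8; P(data | bag B) = (3/8)(2/7)(1/6) = 1/56.
The prior-weighted likelihoods are 1/2 · 5/8 = 5/16, 1/2 · 1/56 = 1/112; these sum to 9/28.
By Bayes' rule, P(bag A | data) = (5/16) / (9/28) = 35/36.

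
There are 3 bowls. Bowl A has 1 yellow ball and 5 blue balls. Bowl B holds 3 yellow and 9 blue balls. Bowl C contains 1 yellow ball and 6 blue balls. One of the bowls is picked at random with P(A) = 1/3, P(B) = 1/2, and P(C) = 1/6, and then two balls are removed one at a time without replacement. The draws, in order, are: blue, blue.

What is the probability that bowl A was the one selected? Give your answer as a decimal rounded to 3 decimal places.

Compute the likelihood of the observed sequence for each case: P(data | bowl A) = (5/6)(4/5) = 0.66667; P(data | bowl B) = (9/12)(8/11) = 0.54545; P(data | bowl C) = (6/7)(5/6) = 0.71429.
The prior-weighted likelihoods are 1/3 · 0.66667 = 0.22222, 1/2 · 0.54545 = 0.27273, 1/6 · 0.71429 = 0.11905; summing to 0.614.
Hence P(bowl A | data) = (0.22222) / (0.614) = 0.36193.

0.362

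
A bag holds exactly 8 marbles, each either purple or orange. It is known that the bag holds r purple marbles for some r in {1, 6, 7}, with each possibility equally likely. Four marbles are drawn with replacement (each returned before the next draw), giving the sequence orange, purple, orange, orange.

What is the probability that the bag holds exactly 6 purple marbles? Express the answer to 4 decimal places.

0.1206

The likelihood of the observed sequence under each hypothesis: P(data | r = 1) = (7/8)(1/8)(7/8)(7/8) = 0.08374; P(data | r = 6) = (2/8)(6/8)(2/8)(2/8) = 0.011719; P(data | r = 7) = (1/8)(7/8)(1/8)(1/8) = 0.001709.
Multiplying each by its prior: 1/3 · 0.08374 = 0.027913, 1/3 · 0.011719 = 0.0039062, 1/3 · 0.001709 = 0.00056966; these sum to 0.032389.
Hence P(r = 6 | data) = (0.0039062) / (0.032389) = 0.1206.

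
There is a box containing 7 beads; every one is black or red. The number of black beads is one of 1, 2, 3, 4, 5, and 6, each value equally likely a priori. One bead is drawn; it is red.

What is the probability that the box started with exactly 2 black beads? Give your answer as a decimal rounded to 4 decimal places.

Under each hypothesis, the probability of this draw is: P(data | r = 1) = (6/7) = 6/7; P(data | r = 2) = (5/7) = 5/7; P(data | r = 3) = (4/7) = 4/7; P(data | r = 4) = (3/7) = 3/7; P(data | r = 5) = (2/7) = 2/7; P(data | r = 6) = (1/7) = 1/7.
The prior-weighted likelihoods are 1/6 · 6/7 = 1/7, 1/6 · 5/7 = 5/42, 1/6 · 4/7 = 2/21, 1/6 · 3/7 = 1/14, 1/6 · 2/7 = 1/21, 1/6 · 1/7 = 1/42; summing to 1/2.
So P(r = 2 | data) = (5/42) / (1/2) = 5/21.

0.2381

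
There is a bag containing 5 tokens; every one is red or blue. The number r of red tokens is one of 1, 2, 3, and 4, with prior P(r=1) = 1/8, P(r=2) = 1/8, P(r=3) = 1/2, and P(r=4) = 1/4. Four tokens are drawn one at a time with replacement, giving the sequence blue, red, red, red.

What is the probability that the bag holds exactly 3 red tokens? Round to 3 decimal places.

Under each hypothesis, the probability of the observed sequence is: P(data | r = 1) = (4/5)(1/5)(1/5)(1/5) = 0.0064; P(data | r = 2) = (3/5)(2/5)(2/5)(2/5) = 0.0384; P(data | r = 3) = (2/5)(3/5)(3/5)(3/5) = 0.0864; P(data | r = 4) = (1/5)(4/5)(4/5)(4/5) = 0.1024.
Weighting by the prior gives 1/8 · 0.0064 = 0.0008, 1/8 · 0.0384 = 0.0048, 1/2 · 0.0864 = 0.0432, 1/4 · 0.1024 = 0.0256; summing to 0.0744.
So P(r = 3 | data) = (0.0432) / (0.0744) = 0.58065.

0.581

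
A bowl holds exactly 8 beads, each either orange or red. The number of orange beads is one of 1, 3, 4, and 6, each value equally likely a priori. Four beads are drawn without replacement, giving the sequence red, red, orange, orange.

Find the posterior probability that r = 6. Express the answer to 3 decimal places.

0.185

The likelihood of the observed sequence under each hypothesis: P(data | r = 1) = (7/8)(6/7)(1/6)(0/5) = 0; P(data | r = 3) = (5/8)(4/7)(3/6)(2/5) = 1/14; P(data | r = 4) = (4/8)(3/7)(4/6)(3/5) = 3/35; P(data | r = 6) = (2/8)(1/7)(6/6)(5/5) = 1/28.
Weighting by the prior gives 1/4 · 0 = 0, 1/4 · 1/14 = 1/56, 1/4 · 3/35 = 3/140, 1/4 · 1/28 = 1/112; with total 27/560.
Hence P(r = 6 | data) = (1/112) / (27/560) = 5/27.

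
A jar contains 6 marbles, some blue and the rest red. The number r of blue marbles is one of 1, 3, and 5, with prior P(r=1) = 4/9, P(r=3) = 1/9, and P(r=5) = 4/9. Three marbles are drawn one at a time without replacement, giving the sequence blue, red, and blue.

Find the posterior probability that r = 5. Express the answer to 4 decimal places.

Compute the likelihood of the observed sequence for each case: P(data | r = 1) = (1/6)(5/5)(0/4) = 0; P(data | r = 3) = (3/6)(3/5)(2/4) = 3/20; P(data | r = 5) = (5/6)(1/5)(4/4) = 1/6.
Weighting by the prior gives 4/9 · 0 = 0, 1/9 · 3/20 = 1/60, 4/9 · 1/6 = 2/27; summing to 49/540.
So P(r = 5 | data) = (2/27) / (49/540) = 40/49.

0.8163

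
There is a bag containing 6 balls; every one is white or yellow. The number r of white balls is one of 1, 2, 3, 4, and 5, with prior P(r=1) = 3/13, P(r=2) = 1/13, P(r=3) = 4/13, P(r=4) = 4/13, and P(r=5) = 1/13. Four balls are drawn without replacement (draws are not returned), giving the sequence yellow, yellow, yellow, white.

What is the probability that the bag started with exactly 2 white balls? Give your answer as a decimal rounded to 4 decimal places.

0.1600

For each hypothesis, P(data | H) works out to: P(data | r = 1) = (5/6)(4/5)(3/4)(1/3) = 1/6; P(data | r = 2) = (4/6)(3/5)(2/4)(2/3) = 2/15; P(data | r = 3) = (3/6)(2/5)(1/4)(3/3) = 1/20; P(data | r = 4) = (2/6)(1/5)(0/4) = 0; P(data | r = 5) = (1/6)(0/5) = 0.
The prior-weighted likelihoods are 3/13 · 1/6 = 1/26, 1/13 · 2/15 = 2/195, 4/13 · 1/20 = 1/65, 4/13 · 0 = 0, 1/13 · 0 = 0; summing to 5/78.
By Bayes' rule, P(r = 2 | data) = (2/195) / (5/78) = 4/25.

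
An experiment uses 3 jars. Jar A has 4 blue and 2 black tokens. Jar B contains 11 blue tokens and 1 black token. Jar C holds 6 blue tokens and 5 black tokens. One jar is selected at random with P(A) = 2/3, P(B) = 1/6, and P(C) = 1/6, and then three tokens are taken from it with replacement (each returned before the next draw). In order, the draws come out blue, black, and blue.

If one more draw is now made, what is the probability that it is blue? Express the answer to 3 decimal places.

0.668

The likelihood of the observed sequence under each hypothesis: P(data | jar A) = (4/6)(2/6)(4/6) = 0.14815; P(data | jar B) = (11/12)(1/12)(11/12) = 0.070023; P(data | jar C) = (6/11)(5/11)(6/11) = 0.13524.
The prior-weighted likelihoods are 2/3 · 0.14815 = 0.098765, 1/6 · 0.070023 = 0.011671, 1/6 · 0.13524 = 0.022539; these sum to 0.13298.
The posterior is then P(jar A | data) = 0.74273, P(jar B | data) = 0.087765, P(jar C | data) = 0.1695.
So P(blue next | data) = Σ P(blue next | H) P(H | data) = (2/3)(0.74273) + (11/12)(0.087765) + (6/11)(0.1695) = 0.66806.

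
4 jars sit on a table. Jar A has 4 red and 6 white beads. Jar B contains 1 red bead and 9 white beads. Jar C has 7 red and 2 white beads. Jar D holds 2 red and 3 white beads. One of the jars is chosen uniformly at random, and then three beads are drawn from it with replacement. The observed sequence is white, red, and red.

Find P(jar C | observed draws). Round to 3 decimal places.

0.401

The likelihood of the observed sequence under each hypothesis: P(data | jar A) = (6/10)(4/10)(4/10) = 0.096; P(data | jar B) = (9/10)(1/10)(1/10) = 0.009; P(data | jar C) = (2/9)(7/9)(7/9) = 0.13443; P(data | jar D) = (3/5)(2/5)(2/5) = 0.096.
Multiplying each by its prior: 1/4 · 0.096 = 0.024, 1/4 · 0.009 = 0.00225, 1/4 · 0.13443 = 0.033608, 1/4 · 0.096 = 0.024; these sum to 0.083858.
So P(jar C | data) = (0.033608) / (0.083858) = 0.40077.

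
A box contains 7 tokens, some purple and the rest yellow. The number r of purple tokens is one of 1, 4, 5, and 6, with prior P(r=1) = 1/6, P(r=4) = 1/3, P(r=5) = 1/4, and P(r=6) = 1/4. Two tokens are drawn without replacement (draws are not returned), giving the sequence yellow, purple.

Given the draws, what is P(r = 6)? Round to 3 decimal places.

Under each hypothesis, the probability of the observed sequence is: P(data | r = 1) = (6/7)(1/6) = 1/7; P(data | r = 4) = (3/7)(4/6) = 2/7; P(data | r = 5) = (2/7)(5/6) = 5/21; P(data | r = 6) = (1/7)(6/6) = 1/7.
The prior-weighted likelihoods are 1/6 · 1/7 = 1/42, 1/3 · 2/7 = 2/21, 1/4 · 5/21 = 5/84, 1/4 · 1/7 = 1/28; with total 3/14.
Therefore the posterior P(r = 6 | data) = (1/28) / (3/14) = 1/6.

0.167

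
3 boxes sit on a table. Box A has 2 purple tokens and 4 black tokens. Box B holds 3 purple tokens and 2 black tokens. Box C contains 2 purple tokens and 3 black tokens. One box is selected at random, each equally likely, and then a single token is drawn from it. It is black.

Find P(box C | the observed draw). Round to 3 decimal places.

Compute the likelihood of this draw for each case: P(data | box A) = (4/6) = 2/3; P(data | box B) = (2/5) = 2/5; P(data | box C) = (3/5) = 3/5.
Multiplying each by its prior: 1/3 · 2/3 = 2/9, 1/3 · 2/5 = 2/15, 1/3 · 3/5 = 1/5; with total 5/9.
By Bayes' rule, P(box C | data) = (1/5) / (5/9) = 9/25.

0.360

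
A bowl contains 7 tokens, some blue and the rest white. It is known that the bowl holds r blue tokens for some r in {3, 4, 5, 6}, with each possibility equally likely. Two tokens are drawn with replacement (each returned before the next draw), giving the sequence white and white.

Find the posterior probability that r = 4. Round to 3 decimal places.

The likelihood of the observed sequence under each hypothesis: P(data | r = 3) = (4/7)(4/7) = 16/49; P(data | r = 4) = (3/7)(3/7) = 9/49; P(data | r = 5) = (2/7)(2/7) = 4/49; P(data | r = 6) = (1/7)(1/7) = 1/49.
Weighting by the prior gives 1/4 · 16/49 = 4/49, 1/4 · 9/49 = 9/196, 1/4 · 4/49 = 1/49, 1/4 · 1/49 = 1/196; summing to 15/98.
Hence P(r = 4 | data) = (9/196) / (15/98) = 3/10.

0.300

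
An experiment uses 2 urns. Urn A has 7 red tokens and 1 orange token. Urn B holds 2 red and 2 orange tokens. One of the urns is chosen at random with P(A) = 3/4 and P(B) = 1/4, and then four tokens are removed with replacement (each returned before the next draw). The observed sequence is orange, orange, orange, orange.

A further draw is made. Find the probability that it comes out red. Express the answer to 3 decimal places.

0.504

Under each hypothesis, the probability of the observed sequence is: P(data | urn A) = (1/8)(1/8)(1/8)(1/8) = 0.00024414; P(data | urn B) = (2/4)(2/4)(2/4)(2/4) = 0.0625.
Weighting by the prior gives 3/4 · 0.00024414 = 0.00018311, 1/4 · 0.0625 = 0.015625; summing to 0.015808.
Dividing through by the total gives posterior P(urn A | data) = 0.011583, P(urn B | data) = 0.98842.
So P(red next | data) = Σ P(red next | H) P(H | data) = (7/8)(0.011583) + (1/2)(0.98842) = 0.50434.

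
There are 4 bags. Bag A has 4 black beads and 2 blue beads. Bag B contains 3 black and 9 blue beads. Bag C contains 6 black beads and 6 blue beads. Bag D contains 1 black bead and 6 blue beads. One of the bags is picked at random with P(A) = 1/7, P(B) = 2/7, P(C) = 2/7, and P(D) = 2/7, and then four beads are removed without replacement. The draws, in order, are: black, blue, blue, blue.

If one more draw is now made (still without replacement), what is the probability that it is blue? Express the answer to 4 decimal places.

0.7893

For each hypothesis, P(data | H) works out to: P(data | bag A) = (4/6)(2/5)(1/4)(0/3) = 0; P(data | bag B) = (3/12)(9/11)(8/10)(7/9) = 0.12727; P(data | bag C) = (6/12)(6/11)(5/10)(4/9) = 0.060606; P(data | bag D) = (1/7)(6/6)(5/5)(4/4) = 0.14286.
Multiplying each by its prior: 1/7 · 0 = 0, 2/7 · 0.12727 = 0.036364, 2/7 · 0.060606 = 0.017316, 2/7 · 0.14286 = 0.040816; with total 0.094496.
The posterior is then P(bag A | data) = 0, P(bag B | data) = 0.38482, P(bag C | data) = 0.18325, P(bag D | data) = 0.43194.
The predictive probability is P(blue next | data) = (3/4)(0.38482) + (3/8)(0.18325) + (1)(0.43194) = 0.78927.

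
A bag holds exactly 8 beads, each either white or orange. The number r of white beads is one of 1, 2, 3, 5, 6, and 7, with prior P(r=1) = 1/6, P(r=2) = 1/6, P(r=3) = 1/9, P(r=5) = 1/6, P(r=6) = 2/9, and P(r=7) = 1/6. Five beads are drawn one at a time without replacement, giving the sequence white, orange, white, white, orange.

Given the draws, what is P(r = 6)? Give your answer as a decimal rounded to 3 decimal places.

For each hypothesis, P(data | H) works out to: P(data | r = 1) = (1/8)(7/7)(0/6) = 0; P(data | r = 2) = (2/8)(6/7)(1/6)(0/5) = 0; P(data | r = 3) = (3/8)(5/7)(2/6)(1/5)(4/4) = 0.017857; P(data | r = 5) = (5/8)(3/7)(4/6)(3/5)(2/4) = 0.053571; P(data | r = 6) = (6/8)(2/7)(5/6)(4/5)(1/4) = 0.035714; P(data | r = 7) = (7/8)(1/7)(6/6)(5/5)(0/4) = 0.
Multiplying each by its prior: 1/6 · 0 = 0, 1/6 · 0 = 0, 1/9 · 0.017857 = 0.0019841, 1/6 · 0.053571 = 0.0089286, 2/9 · 0.035714 = 0.0079365, 1/6 · 0 = 0; with total 0.018849.
Therefore the posterior P(r = 6 | data) = (0.0079365) / (0.018849) = 0.42105.

0.421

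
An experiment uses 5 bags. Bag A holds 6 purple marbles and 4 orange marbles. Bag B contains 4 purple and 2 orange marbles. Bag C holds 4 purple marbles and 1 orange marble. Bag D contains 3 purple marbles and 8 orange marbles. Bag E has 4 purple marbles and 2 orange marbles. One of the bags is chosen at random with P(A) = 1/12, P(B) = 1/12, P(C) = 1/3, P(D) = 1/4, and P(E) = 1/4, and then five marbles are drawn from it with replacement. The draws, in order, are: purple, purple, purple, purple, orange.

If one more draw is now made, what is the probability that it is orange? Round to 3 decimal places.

0.279

For each hypothesis, P(data | H) works out to: P(data | bag A) = (6/10)(6/10)(6/10)(6/10)(4/10) = 0.05184; P(data | bag B) = (4/6)(4/6)(4/6)(4/6)(2/6) = 0.065844; P(data | bag C) = (4/5)(4/5)(4/5)(4/5)(1/5) = 0.08192; P(data | bag D) = (3/11)(3/11)(3/11)(3/11)(8/11) = 0.0040236; P(data | bag E) = (4/6)(4/6)(4/6)(4/6)(2/6) = 0.065844.
The prior-weighted likelihoods are 1/12 · 0.05184 = 0.00432, 1/12 · 0.065844 = 0.005487, 1/3 · 0.08192 = 0.027307, 1/4 · 0.0040236 = 0.0010059, 1/4 · 0.065844 = 0.016461; with total 0.05458.
Normalising, the posterior is P(bag A | data) = 0.079149, P(bag B | data) = 0.10053, P(bag C | data) = 0.5003, P(bag D | data) = 0.01843, P(bag E | data) = 0.30159.
Averaging over the posterior, P(orange next | data) = (2/5)(0.079149) + (1/3)(0.10053) + (1/5)(0.5003) + (8/11)(0.01843) + (1/3)(0.30159) = 0.27916.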